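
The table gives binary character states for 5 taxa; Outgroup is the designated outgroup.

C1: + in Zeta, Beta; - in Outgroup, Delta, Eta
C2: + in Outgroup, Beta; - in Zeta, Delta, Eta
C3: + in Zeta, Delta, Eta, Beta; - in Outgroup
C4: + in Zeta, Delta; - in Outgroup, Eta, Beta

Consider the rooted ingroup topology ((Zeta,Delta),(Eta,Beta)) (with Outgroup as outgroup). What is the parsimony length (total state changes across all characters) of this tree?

Map each character onto ((Zeta,Delta),(Eta,Beta)) (rooted by Outgroup) and count the minimum state changes it requires (Fitch parsimony):
C1: 2; C2: 2; C3: 1; C4: 1.
Total tree length = 6.

6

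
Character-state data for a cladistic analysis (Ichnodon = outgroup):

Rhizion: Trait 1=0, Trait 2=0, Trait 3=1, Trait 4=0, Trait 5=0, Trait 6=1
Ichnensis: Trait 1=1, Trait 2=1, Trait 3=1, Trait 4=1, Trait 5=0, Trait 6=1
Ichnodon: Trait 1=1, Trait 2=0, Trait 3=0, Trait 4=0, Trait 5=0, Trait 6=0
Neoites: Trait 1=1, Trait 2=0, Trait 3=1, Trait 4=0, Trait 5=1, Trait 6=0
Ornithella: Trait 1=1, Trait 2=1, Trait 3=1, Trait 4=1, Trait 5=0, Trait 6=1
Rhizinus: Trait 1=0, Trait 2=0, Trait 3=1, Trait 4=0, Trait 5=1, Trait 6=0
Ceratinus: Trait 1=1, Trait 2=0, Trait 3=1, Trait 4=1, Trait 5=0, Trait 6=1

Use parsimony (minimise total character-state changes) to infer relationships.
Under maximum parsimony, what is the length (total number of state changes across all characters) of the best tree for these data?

Character polarity is set by the outgroup: the derived state is whichever differs from the outgroup's state, so for Trait 1 the derived state is '0', and for the remaining characters it is '1'.
Trait 1 (state '0') occurs in Rhizinus and Rhizion but conflicts with the nesting implied by the other characters — most parsimoniously interpreted as homoplasy.
Trait 2 (derived state '1') is shared by Ichnensis and Ornithella — a synapomorphy uniting that clade.
All ingroup taxa share the derived state '1' for Trait 3; it defines the ingroup but does not resolve relationships within it.
Trait 4: derived state '1' in Ceratinus, Ichnensis, and Ornithella only — synapomorphy for {Ceratinus, Ichnensis, Ornithella}.
Trait 5: derived state '1' in Neoites and Rhizinus only — synapomorphy for {Neoites, Rhizinus}.
Only Ceratinus, Ichnensis, Ornithella, and Rhizion show the derived state '1' for Trait 6, supporting them as a clade.
Most parsimonious ingroup topology: (((Ceratinus,(Ichnensis,Ornithella)),Rhizion),(Rhizinus,Neoites)).
Changes per character on this tree: Trait 1: 2; Trait 2: 1; Trait 3: 1; Trait 4: 1; Trait 5: 1; Trait 6: 1.
Total = 7.

7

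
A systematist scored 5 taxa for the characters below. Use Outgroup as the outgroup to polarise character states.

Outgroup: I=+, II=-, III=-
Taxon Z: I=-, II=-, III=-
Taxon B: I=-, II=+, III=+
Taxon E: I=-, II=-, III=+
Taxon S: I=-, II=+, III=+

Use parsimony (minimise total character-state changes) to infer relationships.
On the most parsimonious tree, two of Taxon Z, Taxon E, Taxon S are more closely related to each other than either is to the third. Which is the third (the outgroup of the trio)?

Taxon Z

Character polarity is set by the outgroup: the derived state is whichever differs from the outgroup's state, so for I the derived state is '-', and for the remaining characters it is '+'.
All ingroup taxa share the derived state '-' for I; it defines the ingroup but does not resolve relationships within it.
II (derived state '+') is shared by Taxon B and Taxon S — a synapomorphy uniting that clade.
III: derived state '+' in Taxon B, Taxon E, and Taxon S only — synapomorphy for {Taxon B, Taxon E, Taxon S}.
Most parsimonious ingroup topology: (Taxon Z,((Taxon B,Taxon S),Taxon E)).
Taxon S and Taxon E share a more recent common ancestor with each other than either does with Taxon Z, so Taxon Z is the least closely related of the three.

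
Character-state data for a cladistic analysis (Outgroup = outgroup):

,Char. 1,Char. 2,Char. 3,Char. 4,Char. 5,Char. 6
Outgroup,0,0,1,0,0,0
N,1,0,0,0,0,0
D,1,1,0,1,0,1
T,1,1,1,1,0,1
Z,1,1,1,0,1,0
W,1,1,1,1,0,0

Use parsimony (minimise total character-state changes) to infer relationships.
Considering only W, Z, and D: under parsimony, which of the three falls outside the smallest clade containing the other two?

Character polarity is set by the outgroup: the derived state is whichever differs from the outgroup's state, so for Char. 3 the derived state is '0', and for the remaining characters it is '1'.
All ingroup taxa share the derived state '1' for Char. 1; it defines the ingroup but does not resolve relationships within it.
Only D, T, W, and Z show the derived state '1' for Char. 2, supporting them as a clade.
Char. 3 (state '0') occurs in D and N but conflicts with the nesting implied by the other characters — most parsimoniously interpreted as homoplasy.
Only D, T, and W show the derived state '1' for Char. 4, supporting them as a clade.
Char. 5 (derived state '1') is unique to Z (autapomorphy; uninformative for grouping).
Only D and T show the derived state '1' for Char. 6, supporting them as a clade.
Most parsimonious ingroup topology: (N,(((D,T),W),Z)).
W and D share a more recent common ancestor with each other than either does with Z, so Z is the least closely related of the three.

Z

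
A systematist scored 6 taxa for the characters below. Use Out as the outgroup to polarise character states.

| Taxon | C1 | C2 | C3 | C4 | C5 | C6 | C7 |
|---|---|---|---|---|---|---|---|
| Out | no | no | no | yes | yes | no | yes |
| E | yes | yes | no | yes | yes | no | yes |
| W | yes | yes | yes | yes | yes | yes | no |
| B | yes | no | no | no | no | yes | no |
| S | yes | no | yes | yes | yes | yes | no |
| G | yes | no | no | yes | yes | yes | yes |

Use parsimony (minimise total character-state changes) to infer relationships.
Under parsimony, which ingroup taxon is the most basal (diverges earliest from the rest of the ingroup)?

E

Character polarity is set by the outgroup: the derived state is whichever differs from the outgroup's state, so for C4, C5, C7 the derived state is 'no', and for the remaining characters it is 'yes'.
All ingroup taxa share the derived state 'yes' for C1; it defines the ingroup but does not resolve relationships within it.
C2 groups E and W, which is incompatible with the clades supported by the remaining characters; treating it as convergent (homoplasy) costs fewer steps than any alternative tree.
C3: derived state 'yes' in S and W only — synapomorphy for {S, W}.
C4: derived state 'no' in B only — an autapomorphy, so it tells us nothing about relationships among taxa.
C5 (derived state 'no') is unique to B (autapomorphy; uninformative for grouping).
Only B, G, S, and W show the derived state 'yes' for C6, supporting them as a clade.
C7: derived state 'no' in B, S, and W only — synapomorphy for {B, S, W}.
Most parsimonious ingroup topology: ((((S,W),B),G),E).
E is sister to the clade containing all other ingroup taxa, so it is the earliest-diverging (most basal) ingroup lineage.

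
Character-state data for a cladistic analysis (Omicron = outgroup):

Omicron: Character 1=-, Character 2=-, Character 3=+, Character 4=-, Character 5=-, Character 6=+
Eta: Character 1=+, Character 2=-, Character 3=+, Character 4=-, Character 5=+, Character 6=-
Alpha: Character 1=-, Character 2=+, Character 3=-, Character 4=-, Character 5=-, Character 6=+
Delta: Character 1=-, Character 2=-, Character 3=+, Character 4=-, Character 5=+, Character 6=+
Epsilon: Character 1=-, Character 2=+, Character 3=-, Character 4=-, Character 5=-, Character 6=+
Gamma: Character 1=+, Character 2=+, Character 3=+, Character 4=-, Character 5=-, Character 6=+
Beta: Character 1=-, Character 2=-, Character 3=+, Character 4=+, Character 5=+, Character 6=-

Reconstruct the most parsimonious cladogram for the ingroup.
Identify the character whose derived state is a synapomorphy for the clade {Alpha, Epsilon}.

Character 3

Character polarity is set by the outgroup: the derived state is whichever differs from the outgroup's state, so for Character 3, Character 6 the derived state is '-', and for the remaining characters it is '+'.
Character 1 (state '+') occurs in Eta and Gamma but conflicts with the nesting implied by the other characters — most parsimoniously interpreted as homoplasy.
Character 2 (derived state '+') is shared by Alpha, Epsilon, and Gamma — a synapomorphy uniting that clade.
Character 3: derived state '-' in Alpha and Epsilon only — synapomorphy for {Alpha, Epsilon}.
Character 4 (derived state '+') is unique to Beta (autapomorphy; uninformative for grouping).
Character 5: derived state '+' in Beta, Delta, and Eta only — synapomorphy for {Beta, Delta, Eta}.
Character 6 (derived state '-') is shared by Beta and Eta — a synapomorphy uniting that clade.
Most parsimonious ingroup topology: (((Eta,Beta),Delta),((Alpha,Epsilon),Gamma)).
The clade {Alpha, Epsilon} is supported by Character 3: its derived state '-' occurs in exactly those taxa and in no other taxon (including the outgroup).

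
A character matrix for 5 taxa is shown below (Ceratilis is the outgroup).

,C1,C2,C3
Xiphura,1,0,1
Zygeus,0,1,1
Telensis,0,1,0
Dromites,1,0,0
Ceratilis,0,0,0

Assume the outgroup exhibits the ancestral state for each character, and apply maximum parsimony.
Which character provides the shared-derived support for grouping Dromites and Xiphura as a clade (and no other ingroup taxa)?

C1

The outgroup has state '0' for every character, so '1' is the derived state throughout.
C1: derived state '1' in Dromites and Xiphura only — synapomorphy for {Dromites, Xiphura}.
Only Telensis and Zygeus show the derived state '1' for C2, supporting them as a clade.
C3 (state '1') occurs in Xiphura and Zygeus but conflicts with the nesting implied by the other characters — most parsimoniously interpreted as homoplasy.
Most parsimonious ingroup topology: ((Telensis,Zygeus),(Dromites,Xiphura)).
The clade {Dromites, Xiphura} is supported by C1: its derived state '1' occurs in exactly those taxa and in no other taxon (including the outgroup).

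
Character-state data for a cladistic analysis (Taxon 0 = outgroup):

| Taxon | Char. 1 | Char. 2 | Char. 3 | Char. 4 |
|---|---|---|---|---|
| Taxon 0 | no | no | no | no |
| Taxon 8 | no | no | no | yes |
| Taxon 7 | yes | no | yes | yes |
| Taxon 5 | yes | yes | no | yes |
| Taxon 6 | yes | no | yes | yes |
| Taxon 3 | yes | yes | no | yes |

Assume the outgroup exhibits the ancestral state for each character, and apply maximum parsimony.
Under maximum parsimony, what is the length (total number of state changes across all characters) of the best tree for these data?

The outgroup has state 'no' for every character, so 'yes' is the derived state throughout.
Char. 1: derived state 'yes' in Taxon 3, Taxon 5, Taxon 6, and Taxon 7 only — synapomorphy for {Taxon 3, Taxon 5, Taxon 6, Taxon 7}.
Char. 2: derived state 'yes' in Taxon 3 and Taxon 5 only — synapomorphy for {Taxon 3, Taxon 5}.
Char. 3 (derived state 'yes') is shared by Taxon 6 and Taxon 7 — a synapomorphy uniting that clade.
All ingroup taxa share the derived state 'yes' for Char. 4; it defines the ingroup but does not resolve relationships within it.
Most parsimonious ingroup topology: (Taxon 8,((Taxon 7,Taxon 6),(Taxon 5,Taxon 3))).
Changes per character on this tree: Char. 1: 1; Char. 2: 1; Char. 3: 1; Char. 4: 1.
Total = 4.

4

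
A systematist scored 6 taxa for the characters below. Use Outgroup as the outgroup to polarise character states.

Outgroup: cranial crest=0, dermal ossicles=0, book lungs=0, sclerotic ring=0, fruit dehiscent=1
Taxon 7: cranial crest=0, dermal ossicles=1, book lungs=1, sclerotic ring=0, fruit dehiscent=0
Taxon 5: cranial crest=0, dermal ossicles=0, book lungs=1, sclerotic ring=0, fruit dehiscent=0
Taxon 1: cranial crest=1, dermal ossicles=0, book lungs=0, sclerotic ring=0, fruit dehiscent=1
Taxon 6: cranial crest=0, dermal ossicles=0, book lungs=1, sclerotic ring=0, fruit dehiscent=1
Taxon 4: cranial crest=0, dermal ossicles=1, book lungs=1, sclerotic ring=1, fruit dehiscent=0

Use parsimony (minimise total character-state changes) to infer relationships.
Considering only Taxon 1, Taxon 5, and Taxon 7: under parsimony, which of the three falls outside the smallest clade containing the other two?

Taxon 1

Character polarity is set by the outgroup: the derived state is whichever differs from the outgroup's state, so for fruit dehiscent the derived state is '0', and for the remaining characters it is '1'.
cranial crest (derived state '1') is unique to Taxon 1 (autapomorphy; uninformative for grouping).
dermal ossicles (derived state '1') is shared by Taxon 4 and Taxon 7 — a synapomorphy uniting that clade.
book lungs (derived state '1') is shared by Taxon 4, Taxon 5, Taxon 6, and Taxon 7 — a synapomorphy uniting that clade.
sclerotic ring (derived state '1') is unique to Taxon 4 (autapomorphy; uninformative for grouping).
fruit dehiscent: derived state '0' in Taxon 4, Taxon 5, and Taxon 7 only — synapomorphy for {Taxon 4, Taxon 5, Taxon 7}.
Most parsimonious ingroup topology: ((((Taxon 7,Taxon 4),Taxon 5),Taxon 6),Taxon 1).
Taxon 5 and Taxon 7 share a more recent common ancestor with each other than either does with Taxon 1, so Taxon 1 is the least closely related of the three.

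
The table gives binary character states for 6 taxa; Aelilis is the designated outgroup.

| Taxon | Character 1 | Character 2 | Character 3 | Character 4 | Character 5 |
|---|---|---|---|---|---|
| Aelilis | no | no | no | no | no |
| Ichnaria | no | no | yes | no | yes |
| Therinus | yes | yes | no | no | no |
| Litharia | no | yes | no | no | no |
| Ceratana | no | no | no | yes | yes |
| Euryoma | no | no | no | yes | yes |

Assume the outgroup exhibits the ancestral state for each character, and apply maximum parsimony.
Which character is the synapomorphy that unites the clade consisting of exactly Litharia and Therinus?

The outgroup has state 'no' for every character, so 'yes' is the derived state throughout.
Character 1: derived state 'yes' in Therinus only — an autapomorphy, so it tells us nothing about relationships among taxa.
Character 2: derived state 'yes' in Litharia and Therinus only — synapomorphy for {Litharia, Therinus}.
Character 3 (derived state 'yes') is unique to Ichnaria (autapomorphy; uninformative for grouping).
Character 4: derived state 'yes' in Ceratana and Euryoma only — synapomorphy for {Ceratana, Euryoma}.
Only Ceratana, Euryoma, and Ichnaria show the derived state 'yes' for Character 5, supporting them as a clade.
Most parsimonious ingroup topology: ((Ichnaria,(Ceratana,Euryoma)),(Therinus,Litharia)).
The clade {Litharia, Therinus} is supported by Character 2: its derived state 'yes' occurs in exactly those taxa and in no other taxon (including the outgroup).

Character 2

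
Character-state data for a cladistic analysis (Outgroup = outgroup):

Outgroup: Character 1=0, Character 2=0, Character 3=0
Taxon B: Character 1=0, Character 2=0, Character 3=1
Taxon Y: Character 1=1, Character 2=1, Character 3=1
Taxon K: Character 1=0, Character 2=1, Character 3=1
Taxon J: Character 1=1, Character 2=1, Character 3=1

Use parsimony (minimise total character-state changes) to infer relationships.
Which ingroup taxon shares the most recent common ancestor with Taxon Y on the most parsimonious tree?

The outgroup has state '0' for every character, so '1' is the derived state throughout.
Only Taxon J and Taxon Y show the derived state '1' for Character 1, supporting them as a clade.
Character 2 (derived state '1') is shared by Taxon J, Taxon K, and Taxon Y — a synapomorphy uniting that clade.
Character 3 (derived state '1') is shared by all ingroup taxa — unites the whole ingroup.
Most parsimonious ingroup topology: (Taxon B,((Taxon Y,Taxon J),Taxon K)).
Taxon Y and Taxon J form a cherry on this tree, so they are sister taxa.

Taxon J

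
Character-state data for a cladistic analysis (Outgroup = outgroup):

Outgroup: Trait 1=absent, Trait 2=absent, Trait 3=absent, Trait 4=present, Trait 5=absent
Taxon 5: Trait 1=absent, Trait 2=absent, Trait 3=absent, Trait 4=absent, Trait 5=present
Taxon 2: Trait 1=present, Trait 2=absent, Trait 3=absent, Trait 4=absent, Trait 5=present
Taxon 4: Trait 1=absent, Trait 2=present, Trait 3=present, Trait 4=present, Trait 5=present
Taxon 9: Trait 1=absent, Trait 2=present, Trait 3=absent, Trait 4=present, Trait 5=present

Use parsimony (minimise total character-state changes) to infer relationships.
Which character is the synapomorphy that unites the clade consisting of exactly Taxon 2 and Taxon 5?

Trait 4

Character polarity is set by the outgroup: the derived state is whichever differs from the outgroup's state, so for Trait 4 the derived state is 'absent', and for the remaining characters it is 'present'.
Trait 1 (derived state 'present') is unique to Taxon 2 (autapomorphy; uninformative for grouping).
Trait 2 (derived state 'present') is shared by Taxon 4 and Taxon 9 — a synapomorphy uniting that clade.
Trait 3 (derived state 'present') is unique to Taxon 4 (autapomorphy; uninformative for grouping).
Trait 4 (derived state 'absent') is shared by Taxon 2 and Taxon 5 — a synapomorphy uniting that clade.
Trait 5 (derived state 'present') is shared by all ingroup taxa — unites the whole ingroup.
Most parsimonious ingroup topology: ((Taxon 4,Taxon 9),(Taxon 5,Taxon 2)).
The clade {Taxon 2, Taxon 5} is supported by Trait 4: its derived state 'absent' occurs in exactly those taxa and in no other taxon (including the outgroup).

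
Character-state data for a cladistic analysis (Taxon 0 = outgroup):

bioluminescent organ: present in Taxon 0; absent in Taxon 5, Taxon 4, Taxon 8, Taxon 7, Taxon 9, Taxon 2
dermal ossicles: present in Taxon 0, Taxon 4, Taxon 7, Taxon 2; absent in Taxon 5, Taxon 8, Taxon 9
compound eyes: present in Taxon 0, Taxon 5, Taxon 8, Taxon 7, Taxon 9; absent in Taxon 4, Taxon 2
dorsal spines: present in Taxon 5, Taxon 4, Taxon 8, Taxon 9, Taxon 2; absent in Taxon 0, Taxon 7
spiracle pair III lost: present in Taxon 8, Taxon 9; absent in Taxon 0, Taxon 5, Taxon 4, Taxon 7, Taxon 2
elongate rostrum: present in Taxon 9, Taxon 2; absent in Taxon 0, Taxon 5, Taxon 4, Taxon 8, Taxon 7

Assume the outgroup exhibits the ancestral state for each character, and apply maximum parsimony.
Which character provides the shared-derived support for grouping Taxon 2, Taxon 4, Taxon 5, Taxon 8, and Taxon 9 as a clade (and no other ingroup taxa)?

dorsal spines

Character polarity is set by the outgroup: the derived state is whichever differs from the outgroup's state, so for bioluminescent organ, dermal ossicles, compound eyes the derived state is 'absent', and for the remaining characters it is 'present'.
All ingroup taxa share the derived state 'absent' for bioluminescent organ; it defines the ingroup but does not resolve relationships within it.
dermal ossicles: derived state 'absent' in Taxon 5, Taxon 8, and Taxon 9 only — synapomorphy for {Taxon 5, Taxon 8, Taxon 9}.
compound eyes: derived state 'absent' in Taxon 2 and Taxon 4 only — synapomorphy for {Taxon 2, Taxon 4}.
Only Taxon 2, Taxon 4, Taxon 5, Taxon 8, and Taxon 9 show the derived state 'present' for dorsal spines, supporting them as a clade.
spiracle pair III lost: derived state 'present' in Taxon 8 and Taxon 9 only — synapomorphy for {Taxon 8, Taxon 9}.
elongate rostrum (state 'present') occurs in Taxon 2 and Taxon 9 but conflicts with the nesting implied by the other characters — most parsimoniously interpreted as homoplasy.
Most parsimonious ingroup topology: (((Taxon 5,(Taxon 8,Taxon 9)),(Taxon 4,Taxon 2)),Taxon 7).
The clade {Taxon 2, Taxon 4, Taxon 5, Taxon 8, Taxon 9} is supported by dorsal spines: its derived state 'present' occurs in exactly those taxa and in no other taxon (including the outgroup).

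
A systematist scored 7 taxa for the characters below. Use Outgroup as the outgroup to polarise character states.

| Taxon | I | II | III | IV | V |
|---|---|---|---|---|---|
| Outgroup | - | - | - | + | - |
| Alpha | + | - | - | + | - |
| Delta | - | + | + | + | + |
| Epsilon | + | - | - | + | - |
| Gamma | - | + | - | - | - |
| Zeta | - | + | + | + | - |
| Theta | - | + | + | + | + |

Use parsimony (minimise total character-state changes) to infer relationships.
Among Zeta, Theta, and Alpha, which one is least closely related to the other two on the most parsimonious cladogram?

Character polarity is set by the outgroup: the derived state is whichever differs from the outgroup's state, so for IV the derived state is '-', and for the remaining characters it is '+'.
Only Alpha and Epsilon show the derived state '+' for I, supporting them as a clade.
II (derived state '+') is shared by Delta, Gamma, Theta, and Zeta — a synapomorphy uniting that clade.
III (derived state '+') is shared by Delta, Theta, and Zeta — a synapomorphy uniting that clade.
IV (derived state '-') is unique to Gamma (autapomorphy; uninformative for grouping).
Only Delta and Theta show the derived state '+' for V, supporting them as a clade.
Most parsimonious ingroup topology: ((Alpha,Epsilon),(((Delta,Theta),Zeta),Gamma)).
Theta and Zeta share a more recent common ancestor with each other than either does with Alpha, so Alpha is the least closely related of the three.

Alpha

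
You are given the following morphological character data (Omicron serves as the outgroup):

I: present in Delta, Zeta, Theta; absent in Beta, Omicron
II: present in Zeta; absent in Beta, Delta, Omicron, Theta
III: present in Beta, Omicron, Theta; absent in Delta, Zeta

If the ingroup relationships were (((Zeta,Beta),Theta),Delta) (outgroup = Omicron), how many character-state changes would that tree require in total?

5

Map each character onto (((Zeta,Beta),Theta),Delta) (rooted by Omicron) and count the minimum state changes it requires (Fitch parsimony):
I: 2; II: 1; III: 2.
Total tree length = 5.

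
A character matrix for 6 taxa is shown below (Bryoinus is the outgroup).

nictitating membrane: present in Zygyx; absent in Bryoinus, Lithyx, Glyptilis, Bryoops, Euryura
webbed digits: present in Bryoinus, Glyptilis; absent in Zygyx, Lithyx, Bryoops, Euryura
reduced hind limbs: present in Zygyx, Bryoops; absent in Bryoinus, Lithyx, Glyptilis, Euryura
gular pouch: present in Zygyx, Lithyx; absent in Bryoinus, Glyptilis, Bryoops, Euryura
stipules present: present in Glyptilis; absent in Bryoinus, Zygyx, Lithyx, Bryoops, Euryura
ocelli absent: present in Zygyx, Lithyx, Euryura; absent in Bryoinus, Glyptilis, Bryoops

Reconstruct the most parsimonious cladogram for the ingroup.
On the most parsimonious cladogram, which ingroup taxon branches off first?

Character polarity is set by the outgroup: the derived state is whichever differs from the outgroup's state, so for webbed digits the derived state is 'absent', and for the remaining characters it is 'present'.
nictitating membrane (derived state 'present') is unique to Zygyx (autapomorphy; uninformative for grouping).
webbed digits: derived state 'absent' in Bryoops, Euryura, Lithyx, and Zygyx only — synapomorphy for {Bryoops, Euryura, Lithyx, Zygyx}.
reduced hind limbs (state 'present') occurs in Bryoops and Zygyx but conflicts with the nesting implied by the other characters — most parsimoniously interpreted as homoplasy.
gular pouch: derived state 'present' in Lithyx and Zygyx only — synapomorphy for {Lithyx, Zygyx}.
stipules present: derived state 'present' in Glyptilis only — an autapomorphy, so it tells us nothing about relationships among taxa.
Only Euryura, Lithyx, and Zygyx show the derived state 'present' for ocelli absent, supporting them as a clade.
Most parsimonious ingroup topology: ((((Zygyx,Lithyx),Euryura),Bryoops),Glyptilis).
Glyptilis is sister to the clade containing all other ingroup taxa, so it is the earliest-diverging (most basal) ingroup lineage.

Glyptilis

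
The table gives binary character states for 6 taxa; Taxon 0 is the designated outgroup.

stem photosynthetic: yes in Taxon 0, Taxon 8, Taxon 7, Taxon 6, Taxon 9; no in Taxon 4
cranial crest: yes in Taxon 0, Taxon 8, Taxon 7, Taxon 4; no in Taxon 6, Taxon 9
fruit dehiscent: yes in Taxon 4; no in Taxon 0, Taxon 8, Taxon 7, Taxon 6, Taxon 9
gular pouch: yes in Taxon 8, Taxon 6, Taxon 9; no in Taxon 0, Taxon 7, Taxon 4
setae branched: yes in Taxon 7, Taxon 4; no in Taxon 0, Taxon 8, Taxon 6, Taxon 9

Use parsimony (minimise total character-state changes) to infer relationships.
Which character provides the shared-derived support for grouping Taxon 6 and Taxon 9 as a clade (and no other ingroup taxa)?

cranial crest

Character polarity is set by the outgroup: the derived state is whichever differs from the outgroup's state, so for stem photosynthetic, cranial crest the derived state is 'no', and for the remaining characters it is 'yes'.
stem photosynthetic: derived state 'no' in Taxon 4 only — an autapomorphy, so it tells us nothing about relationships among taxa.
cranial crest: derived state 'no' in Taxon 6 and Taxon 9 only — synapomorphy for {Taxon 6, Taxon 9}.
fruit dehiscent (derived state 'yes') is unique to Taxon 4 (autapomorphy; uninformative for grouping).
gular pouch: derived state 'yes' in Taxon 6, Taxon 8, and Taxon 9 only — synapomorphy for {Taxon 6, Taxon 8, Taxon 9}.
setae branched: derived state 'yes' in Taxon 4 and Taxon 7 only — synapomorphy for {Taxon 4, Taxon 7}.
Most parsimonious ingroup topology: ((Taxon 8,(Taxon 6,Taxon 9)),(Taxon 7,Taxon 4)).
The clade {Taxon 6, Taxon 9} is supported by cranial crest: its derived state 'no' occurs in exactly those taxa and in no other taxon (including the outgroup).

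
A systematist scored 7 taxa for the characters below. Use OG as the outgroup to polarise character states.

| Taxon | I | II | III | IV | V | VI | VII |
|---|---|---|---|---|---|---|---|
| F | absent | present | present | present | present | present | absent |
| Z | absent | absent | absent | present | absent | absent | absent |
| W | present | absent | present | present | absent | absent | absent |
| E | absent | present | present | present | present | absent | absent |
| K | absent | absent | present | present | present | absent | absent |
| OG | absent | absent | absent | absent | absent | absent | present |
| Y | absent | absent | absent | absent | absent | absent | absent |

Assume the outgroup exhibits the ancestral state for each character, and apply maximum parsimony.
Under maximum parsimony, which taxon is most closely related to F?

Character polarity is set by the outgroup: the derived state is whichever differs from the outgroup's state, so for VII the derived state is 'absent', and for the remaining characters it is 'present'.
I: derived state 'present' in W only — an autapomorphy, so it tells us nothing about relationships among taxa.
II: derived state 'present' in E and F only — synapomorphy for {E, F}.
Only E, F, K, and W show the derived state 'present' for III, supporting them as a clade.
IV: derived state 'present' in E, F, K, W, and Z only — synapomorphy for {E, F, K, W, Z}.
V: derived state 'present' in E, F, and K only — synapomorphy for {E, F, K}.
VI: derived state 'present' in F only — an autapomorphy, so it tells us nothing about relationships among taxa.
VII (derived state 'absent') is shared by all ingroup taxa — unites the whole ingroup.
Most parsimonious ingroup topology: (((((F,E),K),W),Z),Y).
F and E form a cherry on this tree, so they are sister taxa.

E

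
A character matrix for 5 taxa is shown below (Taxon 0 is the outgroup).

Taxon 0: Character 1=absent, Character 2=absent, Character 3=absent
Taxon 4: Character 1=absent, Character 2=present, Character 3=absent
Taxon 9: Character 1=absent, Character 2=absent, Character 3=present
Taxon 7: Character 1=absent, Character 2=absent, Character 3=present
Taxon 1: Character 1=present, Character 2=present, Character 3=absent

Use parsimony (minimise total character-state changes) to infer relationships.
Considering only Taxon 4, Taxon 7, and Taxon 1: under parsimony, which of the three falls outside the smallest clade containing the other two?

Taxon 7

The outgroup has state 'absent' for every character, so 'present' is the derived state throughout.
Character 1 (derived state 'present') is unique to Taxon 1 (autapomorphy; uninformative for grouping).
Character 2: derived state 'present' in Taxon 1 and Taxon 4 only — synapomorphy for {Taxon 1, Taxon 4}.
Character 3: derived state 'present' in Taxon 7 and Taxon 9 only — synapomorphy for {Taxon 7, Taxon 9}.
Most parsimonious ingroup topology: ((Taxon 4,Taxon 1),(Taxon 9,Taxon 7)).
Taxon 4 and Taxon 1 share a more recent common ancestor with each other than either does with Taxon 7, so Taxon 7 is the least closely related of the three.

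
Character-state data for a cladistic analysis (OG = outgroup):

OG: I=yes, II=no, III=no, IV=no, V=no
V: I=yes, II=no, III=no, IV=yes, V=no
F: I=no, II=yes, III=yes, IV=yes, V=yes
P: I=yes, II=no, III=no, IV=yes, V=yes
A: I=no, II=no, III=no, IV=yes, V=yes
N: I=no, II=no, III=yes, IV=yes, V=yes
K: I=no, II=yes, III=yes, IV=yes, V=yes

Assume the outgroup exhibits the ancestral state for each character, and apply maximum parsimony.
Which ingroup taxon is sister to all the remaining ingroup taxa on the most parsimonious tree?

Character polarity is set by the outgroup: the derived state is whichever differs from the outgroup's state, so for I the derived state is 'no', and for the remaining characters it is 'yes'.
I: derived state 'no' in A, F, K, and N only — synapomorphy for {A, F, K, N}.
Only F and K show the derived state 'yes' for II, supporting them as a clade.
Only F, K, and N show the derived state 'yes' for III, supporting them as a clade.
IV (derived state 'yes') is shared by all ingroup taxa — unites the whole ingroup.
V (derived state 'yes') is shared by A, F, K, N, and P — a synapomorphy uniting that clade.
Most parsimonious ingroup topology: (V,((((F,K),N),A),P)).
V is sister to the clade containing all other ingroup taxa, so it is the earliest-diverging (most basal) ingroup lineage.

V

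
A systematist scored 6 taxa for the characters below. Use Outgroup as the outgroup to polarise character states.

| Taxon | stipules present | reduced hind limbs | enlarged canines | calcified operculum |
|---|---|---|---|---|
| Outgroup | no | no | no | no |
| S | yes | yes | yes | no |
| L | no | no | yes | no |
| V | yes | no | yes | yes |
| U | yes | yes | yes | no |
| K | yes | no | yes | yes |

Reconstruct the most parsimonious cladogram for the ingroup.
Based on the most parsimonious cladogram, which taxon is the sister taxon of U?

The outgroup has state 'no' for every character, so 'yes' is the derived state throughout.
stipules present (derived state 'yes') is shared by K, S, U, and V — a synapomorphy uniting that clade.
reduced hind limbs: derived state 'yes' in S and U only — synapomorphy for {S, U}.
All ingroup taxa share the derived state 'yes' for enlarged canines; it defines the ingroup but does not resolve relationships within it.
Only K and V show the derived state 'yes' for calcified operculum, supporting them as a clade.
Most parsimonious ingroup topology: (((S,U),(V,K)),L).
U and S form a cherry on this tree, so they are sister taxa.

S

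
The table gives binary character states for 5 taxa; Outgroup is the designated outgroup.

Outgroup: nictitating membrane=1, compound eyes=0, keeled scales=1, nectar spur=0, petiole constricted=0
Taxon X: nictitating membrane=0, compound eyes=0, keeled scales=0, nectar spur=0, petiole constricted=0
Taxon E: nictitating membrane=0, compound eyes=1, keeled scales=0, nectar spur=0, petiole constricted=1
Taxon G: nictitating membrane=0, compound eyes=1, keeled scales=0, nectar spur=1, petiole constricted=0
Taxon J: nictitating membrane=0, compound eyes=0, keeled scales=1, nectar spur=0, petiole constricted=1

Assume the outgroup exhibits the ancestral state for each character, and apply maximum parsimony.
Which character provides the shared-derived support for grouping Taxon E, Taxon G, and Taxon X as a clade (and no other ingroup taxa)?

Character polarity is set by the outgroup: the derived state is whichever differs from the outgroup's state, so for nictitating membrane, keeled scales the derived state is '0', and for the remaining characters it is '1'.
All ingroup taxa share the derived state '0' for nictitating membrane; it defines the ingroup but does not resolve relationships within it.
compound eyes (derived state '1') is shared by Taxon E and Taxon G — a synapomorphy uniting that clade.
keeled scales: derived state '0' in Taxon E, Taxon G, and Taxon X only — synapomorphy for {Taxon E, Taxon G, Taxon X}.
nectar spur: derived state '1' in Taxon G only — an autapomorphy, so it tells us nothing about relationships among taxa.
petiole constricted (state '1') occurs in Taxon E and Taxon J but conflicts with the nesting implied by the other characters — most parsimoniously interpreted as homoplasy.
Most parsimonious ingroup topology: ((Taxon X,(Taxon E,Taxon G)),Taxon J).
The clade {Taxon E, Taxon G, Taxon X} is supported by keeled scales: its derived state '0' occurs in exactly those taxa and in no other taxon (including the outgroup).

keeled scales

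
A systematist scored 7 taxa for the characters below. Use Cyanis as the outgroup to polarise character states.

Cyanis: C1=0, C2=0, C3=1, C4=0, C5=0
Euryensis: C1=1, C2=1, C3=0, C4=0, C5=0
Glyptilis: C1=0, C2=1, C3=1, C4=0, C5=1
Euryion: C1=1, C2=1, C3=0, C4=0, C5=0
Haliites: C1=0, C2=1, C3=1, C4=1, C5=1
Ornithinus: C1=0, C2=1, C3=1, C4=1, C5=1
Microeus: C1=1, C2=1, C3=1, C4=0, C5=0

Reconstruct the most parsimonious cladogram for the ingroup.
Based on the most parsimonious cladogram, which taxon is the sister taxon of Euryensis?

Euryion

Character polarity is set by the outgroup: the derived state is whichever differs from the outgroup's state, so for C3 the derived state is '0', and for the remaining characters it is '1'.
Only Euryensis, Euryion, and Microeus show the derived state '1' for C1, supporting them as a clade.
C2 (derived state '1') is shared by all ingroup taxa — unites the whole ingroup.
C3: derived state '0' in Euryensis and Euryion only — synapomorphy for {Euryensis, Euryion}.
C4: derived state '1' in Haliites and Ornithinus only — synapomorphy for {Haliites, Ornithinus}.
Only Glyptilis, Haliites, and Ornithinus show the derived state '1' for C5, supporting them as a clade.
Most parsimonious ingroup topology: (((Euryensis,Euryion),Microeus),((Haliites,Ornithinus),Glyptilis)).
Euryensis and Euryion form a cherry on this tree, so they are sister taxa.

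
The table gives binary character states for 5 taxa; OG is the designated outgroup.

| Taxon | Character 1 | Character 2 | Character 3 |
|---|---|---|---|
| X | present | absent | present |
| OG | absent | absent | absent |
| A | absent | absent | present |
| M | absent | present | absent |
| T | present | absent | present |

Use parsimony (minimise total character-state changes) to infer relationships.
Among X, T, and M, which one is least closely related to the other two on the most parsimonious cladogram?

The outgroup has state 'absent' for every character, so 'present' is the derived state throughout.
Only T and X show the derived state 'present' for Character 1, supporting them as a clade.
Character 2: derived state 'present' in M only — an autapomorphy, so it tells us nothing about relationships among taxa.
Only A, T, and X show the derived state 'present' for Character 3, supporting them as a clade.
Most parsimonious ingroup topology: (((X,T),A),M).
X and T share a more recent common ancestor with each other than either does with M, so M is the least closely related of the three.

M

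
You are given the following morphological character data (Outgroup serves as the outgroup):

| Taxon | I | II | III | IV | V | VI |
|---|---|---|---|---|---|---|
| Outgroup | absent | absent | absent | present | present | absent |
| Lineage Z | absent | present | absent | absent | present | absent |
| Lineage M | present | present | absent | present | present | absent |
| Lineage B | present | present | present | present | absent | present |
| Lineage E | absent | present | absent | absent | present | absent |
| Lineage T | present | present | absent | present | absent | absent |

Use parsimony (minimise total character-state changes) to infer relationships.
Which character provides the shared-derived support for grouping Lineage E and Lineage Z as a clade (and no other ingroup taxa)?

IV

Character polarity is set by the outgroup: the derived state is whichever differs from the outgroup's state, so for IV, V the derived state is 'absent', and for the remaining characters it is 'present'.
I (derived state 'present') is shared by Lineage B, Lineage M, and Lineage T — a synapomorphy uniting that clade.
II (derived state 'present') is shared by all ingroup taxa — unites the whole ingroup.
III: derived state 'present' in Lineage B only — an autapomorphy, so it tells us nothing about relationships among taxa.
Only Lineage E and Lineage Z show the derived state 'absent' for IV, supporting them as a clade.
V: derived state 'absent' in Lineage B and Lineage T only — synapomorphy for {Lineage B, Lineage T}.
VI: derived state 'present' in Lineage B only — an autapomorphy, so it tells us nothing about relationships among taxa.
Most parsimonious ingroup topology: ((Lineage Z,Lineage E),(Lineage M,(Lineage B,Lineage T))).
The clade {Lineage E, Lineage Z} is supported by IV: its derived state 'absent' occurs in exactly those taxa and in no other taxon (including the outgroup).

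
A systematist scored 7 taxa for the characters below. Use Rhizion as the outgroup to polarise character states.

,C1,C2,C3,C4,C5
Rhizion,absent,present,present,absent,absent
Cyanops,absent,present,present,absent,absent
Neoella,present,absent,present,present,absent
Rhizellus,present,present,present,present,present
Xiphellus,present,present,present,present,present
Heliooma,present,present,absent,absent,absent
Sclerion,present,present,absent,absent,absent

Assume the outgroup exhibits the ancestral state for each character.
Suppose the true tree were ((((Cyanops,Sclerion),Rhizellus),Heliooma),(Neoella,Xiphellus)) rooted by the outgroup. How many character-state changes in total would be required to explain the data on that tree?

9

Map each character onto ((((Cyanops,Sclerion),Rhizellus),Heliooma),(Neoella,Xiphellus)) (rooted by Rhizion) and count the minimum state changes it requires (Fitch parsimony):
C1: 2; C2: 1; C3: 2; C4: 2; C5: 2.
Total tree length = 9.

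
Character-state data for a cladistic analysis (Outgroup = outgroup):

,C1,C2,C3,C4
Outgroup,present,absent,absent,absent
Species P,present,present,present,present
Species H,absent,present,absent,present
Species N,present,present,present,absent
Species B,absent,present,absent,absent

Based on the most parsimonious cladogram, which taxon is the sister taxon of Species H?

Character polarity is set by the outgroup: the derived state is whichever differs from the outgroup's state, so for C1 the derived state is 'absent', and for the remaining characters it is 'present'.
C1 (derived state 'absent') is shared by Species B and Species H — a synapomorphy uniting that clade.
All ingroup taxa share the derived state 'present' for C2; it defines the ingroup but does not resolve relationships within it.
C3 (derived state 'present') is shared by Species N and Species P — a synapomorphy uniting that clade.
C4 groups Species H and Species P, which is incompatible with the clades supported by the remaining characters; treating it as convergent (homoplasy) costs fewer steps than any alternative tree.
Most parsimonious ingroup topology: ((Species P,Species N),(Species H,Species B)).
Species H and Species B form a cherry on this tree, so they are sister taxa.

Species B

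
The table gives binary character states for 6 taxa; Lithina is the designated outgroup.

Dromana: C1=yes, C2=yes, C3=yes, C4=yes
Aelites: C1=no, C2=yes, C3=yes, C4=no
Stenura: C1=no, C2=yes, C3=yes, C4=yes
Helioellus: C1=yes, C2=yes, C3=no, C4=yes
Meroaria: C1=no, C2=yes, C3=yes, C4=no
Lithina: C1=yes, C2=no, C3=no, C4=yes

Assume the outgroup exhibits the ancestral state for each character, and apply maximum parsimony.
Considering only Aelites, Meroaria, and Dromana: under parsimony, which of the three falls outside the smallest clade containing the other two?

Dromana

Character polarity is set by the outgroup: the derived state is whichever differs from the outgroup's state, so for C1, C4 the derived state is 'no', and for the remaining characters it is 'yes'.
C1: derived state 'no' in Aelites, Meroaria, and Stenura only — synapomorphy for {Aelites, Meroaria, Stenura}.
C2 (derived state 'yes') is shared by all ingroup taxa — unites the whole ingroup.
C3: derived state 'yes' in Aelites, Dromana, Meroaria, and Stenura only — synapomorphy for {Aelites, Dromana, Meroaria, Stenura}.
C4: derived state 'no' in Aelites and Meroaria only — synapomorphy for {Aelites, Meroaria}.
Most parsimonious ingroup topology: (Helioellus,(Dromana,((Meroaria,Aelites),Stenura))).
Aelites and Meroaria share a more recent common ancestor with each other than either does with Dromana, so Dromana is the least closely related of the three.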